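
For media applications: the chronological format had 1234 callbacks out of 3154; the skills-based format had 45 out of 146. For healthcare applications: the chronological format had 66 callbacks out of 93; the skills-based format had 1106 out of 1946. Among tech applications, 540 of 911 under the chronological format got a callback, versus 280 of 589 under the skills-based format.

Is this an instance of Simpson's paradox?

Yes

Media: the chronological format 1234/3154 = 39.1%, the skills-based format 45/146 = 30.8% → the chronological format
Healthcare: the chronological format 66/93 = 71.0%, the skills-based format 1106/1946 = 56.8% → the chronological format
Tech: the chronological format 540/911 = 59.3%, the skills-based format 280/589 = 47.5% → the chronological format
Overall: the chronological format 1840/4158 = 44.3%, the skills-based format 1431/2681 = 53.4% → the skills-based format
The chronological format wins each industry group but the skills-based format wins overall — the comparison reverses. The chronological format's applications skew toward media, which has a lower base rate.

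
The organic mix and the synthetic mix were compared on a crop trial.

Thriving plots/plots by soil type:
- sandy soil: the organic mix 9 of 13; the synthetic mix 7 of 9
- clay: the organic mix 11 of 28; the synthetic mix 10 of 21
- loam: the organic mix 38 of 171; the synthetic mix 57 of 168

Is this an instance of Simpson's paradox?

No

Sandy soil: the organic mix 9/13 = 69.2%, the synthetic mix 7/9 = 77.8% → the synthetic mix
Clay: the organic mix 11/28 = 39.3%, the synthetic mix 10/21 = 47.6% → the synthetic mix
Loam: the organic mix 38/171 = 22.2%, the synthetic mix 57/168 = 33.9% → the synthetic mix
Overall: the organic mix 58/212 = 27.4%, the synthetic mix 74/198 = 37.4% → the synthetic mix
The synthetic mix wins overall and in every soil group — no reversal.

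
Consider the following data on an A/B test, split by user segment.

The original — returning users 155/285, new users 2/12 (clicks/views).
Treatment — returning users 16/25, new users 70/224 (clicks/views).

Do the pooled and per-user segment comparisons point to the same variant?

Returning users: the original 155/285 = 54.4%, Treatment 16/25 = 64.0% → Treatment
New users: the original 2/12 = 16.7%, Treatment 70/224 = 31.2% → Treatment
Overall: the original 157/297 = 52.9%, Treatment 86/249 = 34.5% → the original
Treatment wins each user group but the original wins overall — the comparison reverses. Treatment's views skew toward new users, which has a lower base rate.

No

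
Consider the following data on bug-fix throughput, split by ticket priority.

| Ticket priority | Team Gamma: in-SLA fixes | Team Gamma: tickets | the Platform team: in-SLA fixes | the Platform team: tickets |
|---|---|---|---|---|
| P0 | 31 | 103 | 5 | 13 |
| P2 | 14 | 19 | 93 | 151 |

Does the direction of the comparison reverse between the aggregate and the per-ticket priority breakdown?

P0: Team Gamma 31/103 = 30.1%, the Platform team 5/13 = 38.5% → the Platform team
P2: Team Gamma 14/19 = 73.7%, the Platform team 93/151 = 61.6% → Team Gamma
Overall: Team Gamma 45/122 = 36.9%, the Platform team 98/164 = 59.8% → the Platform team
Neither sweeps: Team Gamma wins 1 of 2 groups, the Platform team wins 1. The Platform team wins overall but not every group — no Simpson reversal.

No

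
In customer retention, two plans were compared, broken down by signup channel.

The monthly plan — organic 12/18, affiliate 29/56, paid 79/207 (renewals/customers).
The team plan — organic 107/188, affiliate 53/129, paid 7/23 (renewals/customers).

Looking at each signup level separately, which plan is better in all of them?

Organic: the monthly plan 12/18 = 66.7%, the team plan 107/188 = 56.9% → the monthly plan
Affiliate: the monthly plan 29/56 = 51.8%, the team plan 53/129 = 41.1% → the monthly plan
Paid: the monthly plan 79/207 = 38.2%, the team plan 7/23 = 30.4% → the monthly plan
The monthly plan has the higher rate in all 3 groups.

the monthly plan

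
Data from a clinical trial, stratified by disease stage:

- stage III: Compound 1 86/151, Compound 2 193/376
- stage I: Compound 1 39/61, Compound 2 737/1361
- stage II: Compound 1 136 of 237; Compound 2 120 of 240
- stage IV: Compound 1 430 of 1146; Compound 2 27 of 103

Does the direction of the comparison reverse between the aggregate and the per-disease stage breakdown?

Yes

Stage III: Compound 1 86/151 = 57.0%, Compound 2 193/376 = 51.3% → Compound 1
Stage I: Compound 1 39/61 = 63.9%, Compound 2 737/1361 = 54.2% → Compound 1
Stage II: Compound 1 136/237 = 57.4%, Compound 2 120/240 = 50.0% → Compound 1
Stage IV: Compound 1 430/1146 = 37.5%, Compound 2 27/103 = 26.2% → Compound 1
Overall: Compound 1 691/1595 = 43.3%, Compound 2 1077/2080 = 51.8% → Compound 2
Compound 1 wins each disease group but Compound 2 wins overall — the comparison reverses. Compound 1's patients skew toward stage IV, which has a lower base rate.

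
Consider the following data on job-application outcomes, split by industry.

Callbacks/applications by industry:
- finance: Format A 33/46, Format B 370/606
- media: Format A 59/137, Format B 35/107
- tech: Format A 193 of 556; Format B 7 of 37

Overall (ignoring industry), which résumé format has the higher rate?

Finance: Format A 33/46 = 71.7%, Format B 370/606 = 61.1% → Format A
Media: Format A 59/137 = 43.1%, Format B 35/107 = 32.7% → Format A
Tech: Format A 193/556 = 34.7%, Format B 7/37 = 18.9% → Format A
Overall: Format A 285/739 = 38.6%, Format B 412/750 = 54.9% → Format B
(Format A wins every industry group but Format B wins overall — Format A's applications skew toward the low-rate tech group.)

Format B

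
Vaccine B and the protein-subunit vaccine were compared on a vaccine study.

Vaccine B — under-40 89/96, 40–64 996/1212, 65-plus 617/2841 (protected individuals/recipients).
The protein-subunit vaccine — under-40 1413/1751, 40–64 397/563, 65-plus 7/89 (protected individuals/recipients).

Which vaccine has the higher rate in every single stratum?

Under-40: Vaccine B 89/96 = 92.7%, the protein-subunit vaccine 1413/1751 = 80.7% → Vaccine B
40–64: Vaccine B 996/1212 = 82.2%, the protein-subunit vaccine 397/563 = 70.5% → Vaccine B
65-plus: Vaccine B 617/2841 = 21.7%, the protein-subunit vaccine 7/89 = 7.9% → Vaccine B
Vaccine B has the higher rate in all 3 groups.

Vaccine B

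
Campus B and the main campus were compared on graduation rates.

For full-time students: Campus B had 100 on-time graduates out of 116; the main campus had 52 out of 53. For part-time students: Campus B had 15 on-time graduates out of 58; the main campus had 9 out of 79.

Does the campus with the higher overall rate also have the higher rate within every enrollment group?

No

Full-time: Campus B 100/116 = 86.2%, the main campus 52/53 = 98.1% → the main campus
Part-time: Campus B 15/58 = 25.9%, the main campus 9/79 = 11.4% → Campus B
Overall: Campus B 115/174 = 66.1%, the main campus 61/132 = 46.2% → Campus B
Neither sweeps: Campus B wins 1 of 2 groups, the main campus wins 1. Campus B wins overall but not every group — no Simpson reversal.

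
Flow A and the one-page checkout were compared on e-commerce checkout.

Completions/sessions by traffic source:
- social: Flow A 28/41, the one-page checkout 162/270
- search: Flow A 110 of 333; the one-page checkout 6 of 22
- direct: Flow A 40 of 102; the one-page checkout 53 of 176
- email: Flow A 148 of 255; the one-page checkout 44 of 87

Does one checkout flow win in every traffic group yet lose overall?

Yes

Social: Flow A 28/41 = 68.3%, the one-page checkout 162/270 = 60.0% → Flow A
Search: Flow A 110/333 = 33.0%, the one-page checkout 6/22 = 27.3% → Flow A
Direct: Flow A 40/102 = 39.2%, the one-page checkout 53/176 = 30.1% → Flow A
Email: Flow A 148/255 = 58.0%, the one-page checkout 44/87 = 50.6% → Flow A
Overall: Flow A 326/731 = 44.6%, the one-page checkout 265/555 = 47.7% → the one-page checkout
Flow A wins each traffic group but the one-page checkout wins overall — the comparison reverses. Flow A's sessions skew toward search, which has a lower base rate.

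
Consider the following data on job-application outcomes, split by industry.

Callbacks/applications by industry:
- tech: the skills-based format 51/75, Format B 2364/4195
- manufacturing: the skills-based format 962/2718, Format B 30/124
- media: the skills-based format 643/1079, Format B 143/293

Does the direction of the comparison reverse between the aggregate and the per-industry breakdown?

Yes

Tech: the skills-based format 51/75 = 68.0%, Format B 2364/4195 = 56.4% → the skills-based format
Manufacturing: the skills-based format 962/2718 = 35.4%, Format B 30/124 = 24.2% → the skills-based format
Media: the skills-based format 643/1079 = 59.6%, Format B 143/293 = 48.8% → the skills-based format
Overall: the skills-based format 1656/3872 = 42.8%, Format B 2537/4612 = 55.0% → Format B
The skills-based format wins each industry group but Format B wins overall — the comparison reverses. The skills-based format's applications skew toward manufacturing, which has a lower base rate.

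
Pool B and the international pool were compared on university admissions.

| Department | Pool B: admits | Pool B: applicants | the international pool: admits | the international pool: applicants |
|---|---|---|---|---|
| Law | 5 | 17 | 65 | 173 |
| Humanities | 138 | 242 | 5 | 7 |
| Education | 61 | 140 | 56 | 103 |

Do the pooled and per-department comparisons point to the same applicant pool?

No

Law: Pool B 5/17 = 29.4%, the international pool 65/173 = 37.6% → the international pool
Humanities: Pool B 138/242 = 57.0%, the international pool 5/7 = 71.4% → the international pool
Education: Pool B 61/140 = 43.6%, the international pool 56/103 = 54.4% → the international pool
Overall: Pool B 204/399 = 51.1%, the international pool 126/283 = 44.5% → Pool B
The international pool wins each department group but Pool B wins overall — the comparison reverses. The international pool's applicants skew toward Law, which has a lower base rate.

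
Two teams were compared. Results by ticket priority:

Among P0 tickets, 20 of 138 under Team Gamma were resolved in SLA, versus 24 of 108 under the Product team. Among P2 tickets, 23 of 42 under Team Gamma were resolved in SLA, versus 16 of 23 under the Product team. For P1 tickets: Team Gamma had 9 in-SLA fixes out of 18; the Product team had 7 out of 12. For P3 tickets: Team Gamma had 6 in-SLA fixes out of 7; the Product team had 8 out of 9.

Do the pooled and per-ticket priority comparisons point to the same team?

P0: Team Gamma 20/138 = 14.5%, the Product team 24/108 = 22.2% → the Product team
P2: Team Gamma 23/42 = 54.8%, the Product team 16/23 = 69.6% → the Product team
P1: Team Gamma 9/18 = 50.0%, the Product team 7/12 = 58.3% → the Product team
P3: Team Gamma 6/7 = 85.7%, the Product team 8/9 = 88.9% → the Product team
Overall: Team Gamma 58/205 = 28.3%, the Product team 55/152 = 36.2% → the Product team
The Product team wins overall and in every ticket group — no reversal.

Yes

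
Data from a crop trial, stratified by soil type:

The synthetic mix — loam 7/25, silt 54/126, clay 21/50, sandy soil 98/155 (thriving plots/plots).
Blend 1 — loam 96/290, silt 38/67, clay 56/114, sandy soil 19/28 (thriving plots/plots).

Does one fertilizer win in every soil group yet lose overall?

Loam: the synthetic mix 7/25 = 28.0%, Blend 1 96/290 = 33.1% → Blend 1
Silt: the synthetic mix 54/126 = 42.9%, Blend 1 38/67 = 56.7% → Blend 1
Clay: the synthetic mix 21/50 = 42.0%, Blend 1 56/114 = 49.1% → Blend 1
Sandy soil: the synthetic mix 98/155 = 63.2%, Blend 1 19/28 = 67.9% → Blend 1
Overall: the synthetic mix 180/356 = 50.6%, Blend 1 209/499 = 41.9% → the synthetic mix
Blend 1 wins each soil group but the synthetic mix wins overall — the comparison reverses. Blend 1's plots skew toward loam, which has a lower base rate.

Yes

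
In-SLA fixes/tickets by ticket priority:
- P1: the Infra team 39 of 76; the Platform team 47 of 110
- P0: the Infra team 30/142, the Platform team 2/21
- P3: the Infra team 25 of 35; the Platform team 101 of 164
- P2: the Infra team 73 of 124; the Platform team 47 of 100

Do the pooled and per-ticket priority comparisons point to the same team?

P1: the Infra team 39/76 = 51.3%, the Platform team 47/110 = 42.7% → the Infra team
P0: the Infra team 30/142 = 21.1%, the Platform team 2/21 = 9.5% → the Infra team
P3: the Infra team 25/35 = 71.4%, the Platform team 101/164 = 61.6% → the Infra team
P2: the Infra team 73/124 = 58.9%, the Platform team 47/100 = 47.0% → the Infra team
Overall: the Infra team 167/377 = 44.3%, the Platform team 197/395 = 49.9% → the Platform team
The Infra team wins each ticket group but the Platform team wins overall — the comparison reverses. The Infra team's tickets skew toward P0, which has a lower base rate.

No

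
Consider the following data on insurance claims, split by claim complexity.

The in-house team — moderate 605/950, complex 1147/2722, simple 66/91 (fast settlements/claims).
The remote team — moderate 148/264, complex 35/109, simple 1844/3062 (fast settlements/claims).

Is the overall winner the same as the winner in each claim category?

No

Moderate: the in-house team 605/950 = 63.7%, the remote team 148/264 = 56.1% → the in-house team
Complex: the in-house team 1147/2722 = 42.1%, the remote team 35/109 = 32.1% → the in-house team
Simple: the in-house team 66/91 = 72.5%, the remote team 1844/3062 = 60.2% → the in-house team
Overall: the in-house team 1818/3763 = 48.3%, the remote team 2027/3435 = 59.0% → the remote team
The in-house team wins each claim group but the remote team wins overall — the comparison reverses. The in-house team's claims skew toward complex, which has a lower base rate.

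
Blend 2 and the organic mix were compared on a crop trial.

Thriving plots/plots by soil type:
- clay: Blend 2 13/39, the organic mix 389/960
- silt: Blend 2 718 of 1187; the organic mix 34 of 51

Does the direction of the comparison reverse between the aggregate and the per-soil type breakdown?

Clay: Blend 2 13/39 = 33.3%, the organic mix 389/960 = 40.5% → the organic mix
Silt: Blend 2 718/1187 = 60.5%, the organic mix 34/51 = 66.7% → the organic mix
Overall: Blend 2 731/1226 = 59.6%, the organic mix 423/1011 = 41.8% → Blend 2
The organic mix wins each soil group but Blend 2 wins overall — the comparison reverses. The organic mix's plots skew toward clay, which has a lower base rate.

Yes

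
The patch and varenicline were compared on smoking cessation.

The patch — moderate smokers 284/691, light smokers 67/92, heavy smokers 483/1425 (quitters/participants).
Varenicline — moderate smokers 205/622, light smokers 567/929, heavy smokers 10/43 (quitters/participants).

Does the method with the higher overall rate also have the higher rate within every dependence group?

Moderate smokers: the patch 284/691 = 41.1%, varenicline 205/622 = 33.0% → the patch
Light smokers: the patch 67/92 = 72.8%, varenicline 567/929 = 61.0% → the patch
Heavy smokers: the patch 483/1425 = 33.9%, varenicline 10/43 = 23.3% → the patch
Overall: the patch 834/2208 = 37.8%, varenicline 782/1594 = 49.1% → varenicline
The patch wins each dependence group but varenicline wins overall — the comparison reverses. The patch's participants skew toward heavy smokers, which has a lower base rate.

No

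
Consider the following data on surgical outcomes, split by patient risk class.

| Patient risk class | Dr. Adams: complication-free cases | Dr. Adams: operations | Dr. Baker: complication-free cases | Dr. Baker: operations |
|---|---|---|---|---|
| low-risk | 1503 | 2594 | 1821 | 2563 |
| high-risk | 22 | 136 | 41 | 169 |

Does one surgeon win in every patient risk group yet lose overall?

Low-risk: Dr. Adams 1503/2594 = 57.9%, Dr. Baker 1821/2563 = 71.0% → Dr. Baker
High-risk: Dr. Adams 22/136 = 16.2%, Dr. Baker 41/169 = 24.3% → Dr. Baker
Overall: Dr. Adams 1525/2730 = 55.9%, Dr. Baker 1862/2732 = 68.2% → Dr. Baker
Dr. Baker wins overall and in every patient risk group — no reversal.

No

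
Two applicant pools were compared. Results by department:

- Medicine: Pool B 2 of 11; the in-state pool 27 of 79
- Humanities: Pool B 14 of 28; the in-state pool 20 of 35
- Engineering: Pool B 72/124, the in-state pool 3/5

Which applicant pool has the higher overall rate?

Pool B

Medicine: Pool B 2/11 = 18.2%, the in-state pool 27/79 = 34.2% → the in-state pool
Humanities: Pool B 14/28 = 50.0%, the in-state pool 20/35 = 57.1% → the in-state pool
Engineering: Pool B 72/124 = 58.1%, the in-state pool 3/5 = 60.0% → the in-state pool
Overall: Pool B 88/163 = 54.0%, the in-state pool 50/119 = 42.0% → Pool B
(The in-state pool wins every department group but Pool B wins overall — the in-state pool's applicants skew toward the low-rate Medicine group.)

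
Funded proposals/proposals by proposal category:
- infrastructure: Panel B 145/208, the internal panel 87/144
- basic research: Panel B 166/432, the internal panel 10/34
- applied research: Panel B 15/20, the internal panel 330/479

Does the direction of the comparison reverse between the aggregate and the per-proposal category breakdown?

Yes

Infrastructure: Panel B 145/208 = 69.7%, the internal panel 87/144 = 60.4% → Panel B
Basic research: Panel B 166/432 = 38.4%, the internal panel 10/34 = 29.4% → Panel B
Applied research: Panel B 15/20 = 75.0%, the internal panel 330/479 = 68.9% → Panel B
Overall: Panel B 326/660 = 49.4%, the internal panel 427/657 = 65.0% → the internal panel
Panel B wins each proposal group but the internal panel wins overall — the comparison reverses. Panel B's proposals skew toward basic research, which has a lower base rate.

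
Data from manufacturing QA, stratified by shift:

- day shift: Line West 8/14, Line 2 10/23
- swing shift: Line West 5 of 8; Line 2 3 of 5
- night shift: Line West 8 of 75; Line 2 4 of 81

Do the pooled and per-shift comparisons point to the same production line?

Yes

Day shift: Line West 8/14 = 57.1%, Line 2 10/23 = 43.5% → Line West
Swing shift: Line West 5/8 = 62.5%, Line 2 3/5 = 60.0% → Line West
Night shift: Line West 8/75 = 10.7%, Line 2 4/81 = 4.9% → Line West
Overall: Line West 21/97 = 21.6%, Line 2 17/109 = 15.6% → Line West
Line West wins overall and in every shift group — no reversal.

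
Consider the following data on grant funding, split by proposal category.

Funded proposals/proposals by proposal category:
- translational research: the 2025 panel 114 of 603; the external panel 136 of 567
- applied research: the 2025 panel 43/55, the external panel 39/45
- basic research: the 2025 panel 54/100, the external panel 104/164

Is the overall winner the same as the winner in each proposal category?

Translational research: the 2025 panel 114/603 = 18.9%, the external panel 136/567 = 24.0% → the external panel
Applied research: the 2025 panel 43/55 = 78.2%, the external panel 39/45 = 86.7% → the external panel
Basic research: the 2025 panel 54/100 = 54.0%, the external panel 104/164 = 63.4% → the external panel
Overall: the 2025 panel 211/758 = 27.8%, the external panel 279/776 = 36.0% → the external panel
The external panel wins overall and in every proposal group — no reversal.

Yes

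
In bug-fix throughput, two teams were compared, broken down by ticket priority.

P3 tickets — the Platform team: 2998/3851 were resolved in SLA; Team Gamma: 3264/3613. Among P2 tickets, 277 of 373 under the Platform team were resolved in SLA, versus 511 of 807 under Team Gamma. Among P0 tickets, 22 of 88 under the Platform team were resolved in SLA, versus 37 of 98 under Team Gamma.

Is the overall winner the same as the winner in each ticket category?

P3: the Platform team 2998/3851 = 77.8%, Team Gamma 3264/3613 = 90.3% → Team Gamma
P2: the Platform team 277/373 = 74.3%, Team Gamma 511/807 = 63.3% → the Platform team
P0: the Platform team 22/88 = 25.0%, Team Gamma 37/98 = 37.8% → Team Gamma
Overall: the Platform team 3297/4312 = 76.5%, Team Gamma 3812/4518 = 84.4% → Team Gamma
Neither sweeps: the Platform team wins 1 of 3 groups, Team Gamma wins 2. Team Gamma wins overall but not every group — no Simpson reversal.

No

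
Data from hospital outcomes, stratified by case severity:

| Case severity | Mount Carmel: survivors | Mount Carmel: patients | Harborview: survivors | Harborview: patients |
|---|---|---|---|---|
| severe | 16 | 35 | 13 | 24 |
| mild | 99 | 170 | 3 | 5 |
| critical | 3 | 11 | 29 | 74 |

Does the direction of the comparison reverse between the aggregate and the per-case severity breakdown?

Severe: Mount Carmel 16/35 = 45.7%, Harborview 13/24 = 54.2% → Harborview
Mild: Mount Carmel 99/170 = 58.2%, Harborview 3/5 = 60.0% → Harborview
Critical: Mount Carmel 3/11 = 27.3%, Harborview 29/74 = 39.2% → Harborview
Overall: Mount Carmel 118/216 = 54.6%, Harborview 45/103 = 43.7% → Mount Carmel
Harborview wins each case group but Mount Carmel wins overall — the comparison reverses. Harborview's patients skew toward critical, which has a lower base rate.

Yes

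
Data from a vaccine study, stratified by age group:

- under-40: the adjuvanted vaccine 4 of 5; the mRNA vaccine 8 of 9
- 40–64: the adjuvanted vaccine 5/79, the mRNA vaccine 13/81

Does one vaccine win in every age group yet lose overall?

Under-40: the adjuvanted vaccine 4/5 = 80.0%, the mRNA vaccine 8/9 = 88.9% → the mRNA vaccine
40–64: the adjuvanted vaccine 5/79 = 6.3%, the mRNA vaccine 13/81 = 16.0% → the mRNA vaccine
Overall: the adjuvanted vaccine 9/84 = 10.7%, the mRNA vaccine 21/90 = 23.3% → the mRNA vaccine
The mRNA vaccine wins overall and in every age group — no reversal.

No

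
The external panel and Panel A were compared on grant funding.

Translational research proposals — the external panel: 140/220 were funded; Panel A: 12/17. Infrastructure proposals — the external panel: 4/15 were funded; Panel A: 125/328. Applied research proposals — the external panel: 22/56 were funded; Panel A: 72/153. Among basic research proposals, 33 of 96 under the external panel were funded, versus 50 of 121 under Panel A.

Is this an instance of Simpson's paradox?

Yes

Translational research: the external panel 140/220 = 63.6%, Panel A 12/17 = 70.6% → Panel A
Infrastructure: the external panel 4/15 = 26.7%, Panel A 125/328 = 38.1% → Panel A
Applied research: the external panel 22/56 = 39.3%, Panel A 72/153 = 47.1% → Panel A
Basic research: the external panel 33/96 = 34.4%, Panel A 50/121 = 41.3% → Panel A
Overall: the external panel 199/387 = 51.4%, Panel A 259/619 = 41.8% → the external panel
Panel A wins each proposal group but the external panel wins overall — the comparison reverses. Panel A's proposals skew toward infrastructure, which has a lower base rate.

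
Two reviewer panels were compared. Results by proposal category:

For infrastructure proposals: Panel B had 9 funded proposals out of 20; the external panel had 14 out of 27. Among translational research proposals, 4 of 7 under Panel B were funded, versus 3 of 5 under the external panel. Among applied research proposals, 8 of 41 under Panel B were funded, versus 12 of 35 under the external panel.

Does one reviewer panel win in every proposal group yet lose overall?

Infrastructure: Panel B 9/20 = 45.0%, the external panel 14/27 = 51.9% → the external panel
Translational research: Panel B 4/7 = 57.1%, the external panel 3/5 = 60.0% → the external panel
Applied research: Panel B 8/41 = 19.5%, the external panel 12/35 = 34.3% → the external panel
Overall: Panel B 21/68 = 30.9%, the external panel 29/67 = 43.3% → the external panel
The external panel wins overall and in every proposal group — no reversal.

No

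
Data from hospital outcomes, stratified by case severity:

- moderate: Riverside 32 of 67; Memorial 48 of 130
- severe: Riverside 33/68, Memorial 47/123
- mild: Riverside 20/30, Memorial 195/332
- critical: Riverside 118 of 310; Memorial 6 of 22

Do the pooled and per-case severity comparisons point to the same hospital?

No

Moderate: Riverside 32/67 = 47.8%, Memorial 48/130 = 36.9% → Riverside
Severe: Riverside 33/68 = 48.5%, Memorial 47/123 = 38.2% → Riverside
Mild: Riverside 20/30 = 66.7%, Memorial 195/332 = 58.7% → Riverside
Critical: Riverside 118/310 = 38.1%, Memorial 6/22 = 27.3% → Riverside
Overall: Riverside 203/475 = 42.7%, Memorial 296/607 = 48.8% → Memorial
Riverside wins each case group but Memorial wins overall — the comparison reverses. Riverside's patients skew toward critical, which has a lower base rate.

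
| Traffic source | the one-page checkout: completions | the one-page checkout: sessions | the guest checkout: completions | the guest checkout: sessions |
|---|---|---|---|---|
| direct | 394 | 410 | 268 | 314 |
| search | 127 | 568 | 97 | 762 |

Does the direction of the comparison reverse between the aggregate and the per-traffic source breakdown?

Direct: the one-page checkout 394/410 = 96.1%, the guest checkout 268/314 = 85.4% → the one-page checkout
Search: the one-page checkout 127/568 = 22.4%, the guest checkout 97/762 = 12.7% → the one-page checkout
Overall: the one-page checkout 521/978 = 53.3%, the guest checkout 365/1076 = 33.9% → the one-page checkout
The one-page checkout wins overall and in every traffic group — no reversal.

No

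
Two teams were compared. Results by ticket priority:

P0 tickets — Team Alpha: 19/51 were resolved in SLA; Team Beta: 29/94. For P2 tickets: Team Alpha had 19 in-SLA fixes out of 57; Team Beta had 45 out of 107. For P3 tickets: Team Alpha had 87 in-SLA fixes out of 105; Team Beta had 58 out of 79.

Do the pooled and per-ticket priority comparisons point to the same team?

No

P0: Team Alpha 19/51 = 37.3%, Team Beta 29/94 = 30.9% → Team Alpha
P2: Team Alpha 19/57 = 33.3%, Team Beta 45/107 = 42.1% → Team Beta
P3: Team Alpha 87/105 = 82.9%, Team Beta 58/79 = 73.4% → Team Alpha
Overall: Team Alpha 125/213 = 58.7%, Team Beta 132/280 = 47.1% → Team Alpha
Neither sweeps: Team Alpha wins 2 of 3 groups, Team Beta wins 1. Team Alpha wins overall but not every group — no Simpson reversal.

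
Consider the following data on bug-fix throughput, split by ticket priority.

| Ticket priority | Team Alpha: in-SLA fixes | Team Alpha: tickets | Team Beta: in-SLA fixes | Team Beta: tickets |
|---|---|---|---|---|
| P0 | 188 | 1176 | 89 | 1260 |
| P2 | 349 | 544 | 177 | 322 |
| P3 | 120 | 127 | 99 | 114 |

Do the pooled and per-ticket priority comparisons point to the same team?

P0: Team Alpha 188/1176 = 16.0%, Team Beta 89/1260 = 7.1% → Team Alpha
P2: Team Alpha 349/544 = 64.2%, Team Beta 177/322 = 55.0% → Team Alpha
P3: Team Alpha 120/127 = 94.5%, Team Beta 99/114 = 86.8% → Team Alpha
Overall: Team Alpha 657/1847 = 35.6%, Team Beta 365/1696 = 21.5% → Team Alpha
Team Alpha wins overall and in every ticket group — no reversal.

Yes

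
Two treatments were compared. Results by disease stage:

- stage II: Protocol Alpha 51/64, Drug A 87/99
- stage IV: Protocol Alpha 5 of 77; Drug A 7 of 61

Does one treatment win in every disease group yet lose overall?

No

Stage II: Protocol Alpha 51/64 = 79.7%, Drug A 87/99 = 87.9% → Drug A
Stage IV: Protocol Alpha 5/77 = 6.5%, Drug A 7/61 = 11.5% → Drug A
Overall: Protocol Alpha 56/141 = 39.7%, Drug A 94/160 = 58.8% → Drug A
Drug A wins overall and in every disease group — no reversal.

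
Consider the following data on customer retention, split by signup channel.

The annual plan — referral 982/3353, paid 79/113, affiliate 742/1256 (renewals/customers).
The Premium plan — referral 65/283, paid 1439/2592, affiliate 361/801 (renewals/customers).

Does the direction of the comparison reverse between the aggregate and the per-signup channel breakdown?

Yes

Referral: the annual plan 982/3353 = 29.3%, the Premium plan 65/283 = 23.0% → the annual plan
Paid: the annual plan 79/113 = 69.9%, the Premium plan 1439/2592 = 55.5% → the annual plan
Affiliate: the annual plan 742/1256 = 59.1%, the Premium plan 361/801 = 45.1% → the annual plan
Overall: the annual plan 1803/4722 = 38.2%, the Premium plan 1865/3676 = 50.7% → the Premium plan
The annual plan wins each signup group but the Premium plan wins overall — the comparison reverses. The annual plan's customers skew toward referral, which has a lower base rate.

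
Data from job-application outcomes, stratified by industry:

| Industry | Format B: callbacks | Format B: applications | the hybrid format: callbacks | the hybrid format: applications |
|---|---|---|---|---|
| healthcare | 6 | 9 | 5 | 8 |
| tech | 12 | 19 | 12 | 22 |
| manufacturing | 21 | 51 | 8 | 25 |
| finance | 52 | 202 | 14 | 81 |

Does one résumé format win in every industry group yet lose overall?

Healthcare: Format B 6/9 = 66.7%, the hybrid format 5/8 = 62.5% → Format B
Tech: Format B 12/19 = 63.2%, the hybrid format 12/22 = 54.5% → Format B
Manufacturing: Format B 21/51 = 41.2%, the hybrid format 8/25 = 32.0% → Format B
Finance: Format B 52/202 = 25.7%, the hybrid format 14/81 = 17.3% → Format B
Overall: Format B 91/281 = 32.4%, the hybrid format 39/136 = 28.7% → Format B
Format B wins overall and in every industry group — no reversal.

No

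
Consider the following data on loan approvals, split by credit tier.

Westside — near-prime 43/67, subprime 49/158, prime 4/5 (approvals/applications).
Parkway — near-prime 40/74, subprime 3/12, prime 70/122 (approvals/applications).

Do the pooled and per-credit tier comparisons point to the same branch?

Near-prime: Westside 43/67 = 64.2%, Parkway 40/74 = 54.1% → Westside
Subprime: Westside 49/158 = 31.0%, Parkway 3/12 = 25.0% → Westside
Prime: Westside 4/5 = 80.0%, Parkway 70/122 = 57.4% → Westside
Overall: Westside 96/230 = 41.7%, Parkway 113/208 = 54.3% → Parkway
Westside wins each credit group but Parkway wins overall — the comparison reverses. Westside's applications skew toward subprime, which has a lower base rate.

No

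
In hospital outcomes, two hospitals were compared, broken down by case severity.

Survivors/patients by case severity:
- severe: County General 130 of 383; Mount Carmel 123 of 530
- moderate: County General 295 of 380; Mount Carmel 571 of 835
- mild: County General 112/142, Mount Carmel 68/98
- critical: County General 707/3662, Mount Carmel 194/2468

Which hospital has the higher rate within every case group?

County General

Severe: County General 130/383 = 33.9%, Mount Carmel 123/530 = 23.2% → County General
Moderate: County General 295/380 = 77.6%, Mount Carmel 571/835 = 68.4% → County General
Mild: County General 112/142 = 78.9%, Mount Carmel 68/98 = 69.4% → County General
Critical: County General 707/3662 = 19.3%, Mount Carmel 194/2468 = 7.9% → County General
County General has the higher rate in all 4 groups.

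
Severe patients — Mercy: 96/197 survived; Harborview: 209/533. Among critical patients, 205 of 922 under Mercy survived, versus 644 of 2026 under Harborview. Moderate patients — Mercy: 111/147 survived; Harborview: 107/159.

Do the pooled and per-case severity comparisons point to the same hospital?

No

Severe: Mercy 96/197 = 48.7%, Harborview 209/533 = 39.2% → Mercy
Critical: Mercy 205/922 = 22.2%, Harborview 644/2026 = 31.8% → Harborview
Moderate: Mercy 111/147 = 75.5%, Harborview 107/159 = 67.3% → Mercy
Overall: Mercy 412/1266 = 32.5%, Harborview 960/2718 = 35.3% → Harborview
Neither sweeps: Mercy wins 2 of 3 groups, Harborview wins 1. Harborview wins overall but not every group — no Simpson reversal.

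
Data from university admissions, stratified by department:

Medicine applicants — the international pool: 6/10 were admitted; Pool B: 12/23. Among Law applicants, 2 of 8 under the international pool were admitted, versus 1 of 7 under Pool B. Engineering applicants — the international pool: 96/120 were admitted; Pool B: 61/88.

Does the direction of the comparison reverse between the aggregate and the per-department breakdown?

No

Medicine: the international pool 6/10 = 60.0%, Pool B 12/23 = 52.2% → the international pool
Law: the international pool 2/8 = 25.0%, Pool B 1/7 = 14.3% → the international pool
Engineering: the international pool 96/120 = 80.0%, Pool B 61/88 = 69.3% → the international pool
Overall: the international pool 104/138 = 75.4%, Pool B 74/118 = 62.7% → the international pool
The international pool wins overall and in every department group — no reversal.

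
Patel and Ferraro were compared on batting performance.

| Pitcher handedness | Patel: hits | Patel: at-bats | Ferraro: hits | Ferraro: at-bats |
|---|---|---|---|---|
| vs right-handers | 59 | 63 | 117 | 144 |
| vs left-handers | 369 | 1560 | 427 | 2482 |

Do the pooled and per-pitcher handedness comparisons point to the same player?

Yes

Vs right-handers: Patel 59/63 = 93.7%, Ferraro 117/144 = 81.2% → Patel
Vs left-handers: Patel 369/1560 = 23.7%, Ferraro 427/2482 = 17.2% → Patel
Overall: Patel 428/1623 = 26.4%, Ferraro 544/2626 = 20.7% → Patel
Patel wins overall and in every pitcher group — no reversal.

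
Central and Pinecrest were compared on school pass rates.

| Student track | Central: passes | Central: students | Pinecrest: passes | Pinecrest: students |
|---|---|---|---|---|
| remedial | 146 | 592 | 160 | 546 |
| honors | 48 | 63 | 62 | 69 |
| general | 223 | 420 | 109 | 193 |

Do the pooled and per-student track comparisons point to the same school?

Remedial: Central 146/592 = 24.7%, Pinecrest 160/546 = 29.3% → Pinecrest
Honors: Central 48/63 = 76.2%, Pinecrest 62/69 = 89.9% → Pinecrest
General: Central 223/420 = 53.1%, Pinecrest 109/193 = 56.5% → Pinecrest
Overall: Central 417/1075 = 38.8%, Pinecrest 331/808 = 41.0% → Pinecrest
Pinecrest wins overall and in every student group — no reversal.

Yes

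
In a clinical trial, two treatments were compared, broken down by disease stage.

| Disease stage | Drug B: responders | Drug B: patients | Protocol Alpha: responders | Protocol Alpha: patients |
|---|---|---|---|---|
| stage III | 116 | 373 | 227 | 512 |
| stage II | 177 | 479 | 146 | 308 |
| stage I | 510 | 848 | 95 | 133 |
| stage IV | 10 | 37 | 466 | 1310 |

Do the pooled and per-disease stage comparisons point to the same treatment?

Stage III: Drug B 116/373 = 31.1%, Protocol Alpha 227/512 = 44.3% → Protocol Alpha
Stage II: Drug B 177/479 = 37.0%, Protocol Alpha 146/308 = 47.4% → Protocol Alpha
Stage I: Drug B 510/848 = 60.1%, Protocol Alpha 95/133 = 71.4% → Protocol Alpha
Stage IV: Drug B 10/37 = 27.0%, Protocol Alpha 466/1310 = 35.6% → Protocol Alpha
Overall: Drug B 813/1737 = 46.8%, Protocol Alpha 934/2263 = 41.3% → Drug B
Protocol Alpha wins each disease group but Drug B wins overall — the comparison reverses. Protocol Alpha's patients skew toward stage IV, which has a lower base rate.

No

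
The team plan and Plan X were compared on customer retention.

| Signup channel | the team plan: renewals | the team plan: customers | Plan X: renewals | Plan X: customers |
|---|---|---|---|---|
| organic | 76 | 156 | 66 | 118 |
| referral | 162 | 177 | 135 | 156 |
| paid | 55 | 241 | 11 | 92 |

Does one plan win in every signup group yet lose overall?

No

Organic: the team plan 76/156 = 48.7%, Plan X 66/118 = 55.9% → Plan X
Referral: the team plan 162/177 = 91.5%, Plan X 135/156 = 86.5% → the team plan
Paid: the team plan 55/241 = 22.8%, Plan X 11/92 = 12.0% → the team plan
Overall: the team plan 293/574 = 51.0%, Plan X 212/366 = 57.9% → Plan X
Neither sweeps: the team plan wins 2 of 3 groups, Plan X wins 1. Plan X wins overall but not every group — no Simpson reversal.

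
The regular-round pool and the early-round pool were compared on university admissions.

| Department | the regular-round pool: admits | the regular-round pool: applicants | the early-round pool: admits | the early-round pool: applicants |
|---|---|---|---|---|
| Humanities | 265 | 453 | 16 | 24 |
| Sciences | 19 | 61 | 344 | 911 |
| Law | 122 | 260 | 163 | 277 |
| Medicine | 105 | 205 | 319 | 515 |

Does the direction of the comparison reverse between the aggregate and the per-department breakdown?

Humanities: the regular-round pool 265/453 = 58.5%, the early-round pool 16/24 = 66.7% → the early-round pool
Sciences: the regular-round pool 19/61 = 31.1%, the early-round pool 344/911 = 37.8% → the early-round pool
Law: the regular-round pool 122/260 = 46.9%, the early-round pool 163/277 = 58.8% → the early-round pool
Medicine: the regular-round pool 105/205 = 51.2%, the early-round pool 319/515 = 61.9% → the early-round pool
Overall: the regular-round pool 511/979 = 52.2%, the early-round pool 842/1727 = 48.8% → the regular-round pool
The early-round pool wins each department group but the regular-round pool wins overall — the comparison reverses. The early-round pool's applicants skew toward Sciences, which has a lower base rate.

Yes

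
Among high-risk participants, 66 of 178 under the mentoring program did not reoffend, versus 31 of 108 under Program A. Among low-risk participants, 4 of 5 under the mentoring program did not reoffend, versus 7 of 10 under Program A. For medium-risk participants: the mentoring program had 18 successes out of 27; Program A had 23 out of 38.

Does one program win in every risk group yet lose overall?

High-risk: the mentoring program 66/178 = 37.1%, Program A 31/108 = 28.7% → the mentoring program
Low-risk: the mentoring program 4/5 = 80.0%, Program A 7/10 = 70.0% → the mentoring program
Medium-risk: the mentoring program 18/27 = 66.7%, Program A 23/38 = 60.5% → the mentoring program
Overall: the mentoring program 88/210 = 41.9%, Program A 61/156 = 39.1% → the mentoring program
The mentoring program wins overall and in every risk group — no reversal.

No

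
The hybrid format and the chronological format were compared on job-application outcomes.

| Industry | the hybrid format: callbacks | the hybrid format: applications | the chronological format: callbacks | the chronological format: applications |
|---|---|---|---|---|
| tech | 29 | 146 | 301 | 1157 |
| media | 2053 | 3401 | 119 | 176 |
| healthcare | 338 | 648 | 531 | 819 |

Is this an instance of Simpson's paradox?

Tech: the hybrid format 29/146 = 19.9%, the chronological format 301/1157 = 26.0% → the chronological format
Media: the hybrid format 2053/3401 = 60.4%, the chronological format 119/176 = 67.6% → the chronological format
Healthcare: the hybrid format 338/648 = 52.2%, the chronological format 531/819 = 64.8% → the chronological format
Overall: the hybrid format 2420/4195 = 57.7%, the chronological format 951/2152 = 44.2% → the hybrid format
The chronological format wins each industry group but the hybrid format wins overall — the comparison reverses. The chronological format's applications skew toward tech, which has a lower base rate.

Yes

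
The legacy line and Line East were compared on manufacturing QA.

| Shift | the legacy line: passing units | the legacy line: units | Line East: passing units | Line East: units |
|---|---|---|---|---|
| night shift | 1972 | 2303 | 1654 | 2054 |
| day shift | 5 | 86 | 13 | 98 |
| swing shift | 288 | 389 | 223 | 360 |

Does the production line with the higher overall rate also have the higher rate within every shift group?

Night shift: the legacy line 1972/2303 = 85.6%, Line East 1654/2054 = 80.5% → the legacy line
Day shift: the legacy line 5/86 = 5.8%, Line East 13/98 = 13.3% → Line East
Swing shift: the legacy line 288/389 = 74.0%, Line East 223/360 = 61.9% → the legacy line
Overall: the legacy line 2265/2778 = 81.5%, Line East 1890/2512 = 75.2% → the legacy line
Neither sweeps: the legacy line wins 2 of 3 groups, Line East wins 1. The legacy line wins overall but not every group — no Simpson reversal.

No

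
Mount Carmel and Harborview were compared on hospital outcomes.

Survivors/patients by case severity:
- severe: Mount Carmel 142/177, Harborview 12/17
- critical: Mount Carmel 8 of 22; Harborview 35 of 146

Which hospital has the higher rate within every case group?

Severe: Mount Carmel 142/177 = 80.2%, Harborview 12/17 = 70.6% → Mount Carmel
Critical: Mount Carmel 8/22 = 36.4%, Harborview 35/146 = 24.0% → Mount Carmel
Mount Carmel has the higher rate in both groups.

Mount Carmel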